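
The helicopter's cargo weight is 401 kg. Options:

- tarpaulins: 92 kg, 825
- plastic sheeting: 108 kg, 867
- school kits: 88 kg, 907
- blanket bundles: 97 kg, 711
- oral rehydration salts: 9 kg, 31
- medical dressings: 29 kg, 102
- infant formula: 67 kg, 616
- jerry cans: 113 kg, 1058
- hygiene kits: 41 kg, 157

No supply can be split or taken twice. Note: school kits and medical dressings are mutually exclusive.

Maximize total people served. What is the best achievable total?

3657

By people served per kg: school kits 10.31, jerry cans 9.36, infant formula 9.19 lead.
A density-first pass picks tarpaulins + school kits + infant formula + jerry cans + hygiene kits — 3563 at 401 kg.
Replace infant formula and hygiene kits with plastic sheeting: the trade gains 94 net, giving 3657 at 401 kg.
Every other selection either busts 401 kg or breaks a pairing rule or fails to beat 3657.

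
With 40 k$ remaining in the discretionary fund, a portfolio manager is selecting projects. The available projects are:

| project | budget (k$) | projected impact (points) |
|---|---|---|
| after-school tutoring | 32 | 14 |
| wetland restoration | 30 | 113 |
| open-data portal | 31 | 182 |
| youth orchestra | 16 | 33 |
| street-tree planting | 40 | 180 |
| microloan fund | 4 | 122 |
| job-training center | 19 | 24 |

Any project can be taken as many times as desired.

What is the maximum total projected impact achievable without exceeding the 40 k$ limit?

1220

Density check — microloan fund 30.50, open-data portal 5.87, street-tree planting 4.50, wetland restoration 3.77 are the best per k$.
10×microloan fund uses 40 of the 40 k$ and totals 1220.
No other feasible combination exceeds 1220.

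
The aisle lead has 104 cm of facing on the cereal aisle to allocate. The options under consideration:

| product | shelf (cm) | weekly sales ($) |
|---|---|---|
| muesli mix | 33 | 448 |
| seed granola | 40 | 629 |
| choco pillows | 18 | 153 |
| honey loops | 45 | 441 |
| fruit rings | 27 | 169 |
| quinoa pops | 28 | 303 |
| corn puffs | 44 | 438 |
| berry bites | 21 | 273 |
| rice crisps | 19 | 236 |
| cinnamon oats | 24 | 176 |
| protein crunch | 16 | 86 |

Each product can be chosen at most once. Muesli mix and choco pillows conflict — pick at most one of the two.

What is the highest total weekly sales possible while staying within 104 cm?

A density-first pass picks muesli mix + seed granola + berry bites — 1350 at 94 cm.
The 21 cm tied up in berry bites is better spent on quinoa pops — total rises to 1380 (101 cm).
The closest alternative, muesli mix + seed granola + berry bites, reaches only 1350.

1380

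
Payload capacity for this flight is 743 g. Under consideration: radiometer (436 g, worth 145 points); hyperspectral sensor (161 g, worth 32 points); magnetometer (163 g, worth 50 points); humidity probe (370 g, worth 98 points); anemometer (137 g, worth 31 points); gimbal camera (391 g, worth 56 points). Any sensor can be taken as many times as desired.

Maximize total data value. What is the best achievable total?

Best packing: radiometer + magnetometer + anemometer — 736 g, 226 total.

226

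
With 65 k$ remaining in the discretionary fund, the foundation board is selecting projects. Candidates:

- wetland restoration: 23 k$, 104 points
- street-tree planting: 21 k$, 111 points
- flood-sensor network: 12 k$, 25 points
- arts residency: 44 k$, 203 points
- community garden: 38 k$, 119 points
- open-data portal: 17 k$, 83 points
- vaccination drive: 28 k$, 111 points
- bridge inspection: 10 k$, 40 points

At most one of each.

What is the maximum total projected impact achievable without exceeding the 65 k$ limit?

Ranking by ratio (projected impact/k$): street-tree planting 5.29, open-data portal 4.88, arts residency 4.61, wetland restoration 4.52.
A density-first pass picks wetland restoration + street-tree planting + open-data portal — 298 at 61 k$.
Dropping wetland restoration and open-data portal frees 40 k$; slotting in arts residency (44 k$) lifts the total to 314 at 65 k$.
The closest alternative, wetland restoration + street-tree planting + open-data portal, reaches only 298.

314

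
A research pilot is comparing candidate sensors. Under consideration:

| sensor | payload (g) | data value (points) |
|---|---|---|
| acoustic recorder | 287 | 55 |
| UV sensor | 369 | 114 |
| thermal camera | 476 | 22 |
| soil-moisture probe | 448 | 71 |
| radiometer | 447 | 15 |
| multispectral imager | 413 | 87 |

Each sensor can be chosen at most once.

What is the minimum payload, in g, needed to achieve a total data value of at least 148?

656

Look for the lowest-payload combination reaching 148.
Taking acoustic recorder + UV sensor gives 169 (≥ 148) for 656 g.
Below 656 g the best achievable stays under 148.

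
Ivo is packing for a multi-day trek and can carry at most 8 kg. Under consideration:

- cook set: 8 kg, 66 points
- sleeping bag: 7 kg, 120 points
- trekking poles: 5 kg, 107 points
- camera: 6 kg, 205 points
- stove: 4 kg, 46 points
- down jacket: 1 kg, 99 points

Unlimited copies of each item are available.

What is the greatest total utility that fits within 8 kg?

792

8×down jacket uses 8 of the 8 kg and totals 792.
Nothing else within 8 kg beats 792.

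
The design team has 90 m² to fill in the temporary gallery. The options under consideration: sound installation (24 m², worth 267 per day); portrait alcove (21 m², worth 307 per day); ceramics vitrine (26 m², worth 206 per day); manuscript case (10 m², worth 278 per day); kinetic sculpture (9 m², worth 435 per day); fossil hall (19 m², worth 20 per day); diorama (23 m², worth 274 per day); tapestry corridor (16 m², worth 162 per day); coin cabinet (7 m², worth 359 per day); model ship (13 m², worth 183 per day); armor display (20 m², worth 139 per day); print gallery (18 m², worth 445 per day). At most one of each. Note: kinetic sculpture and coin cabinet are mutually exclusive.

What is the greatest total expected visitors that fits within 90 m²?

1810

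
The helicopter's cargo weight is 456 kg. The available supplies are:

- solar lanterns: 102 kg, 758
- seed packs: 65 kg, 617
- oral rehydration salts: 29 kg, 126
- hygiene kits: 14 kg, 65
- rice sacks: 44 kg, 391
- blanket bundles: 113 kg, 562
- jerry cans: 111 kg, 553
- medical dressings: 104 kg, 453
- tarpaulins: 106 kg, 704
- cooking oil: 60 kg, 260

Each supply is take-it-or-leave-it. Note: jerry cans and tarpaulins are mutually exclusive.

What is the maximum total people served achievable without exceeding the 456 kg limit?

3097

By people served per kg: seed packs 9.49, rice sacks 8.89, solar lanterns 7.43, tarpaulins 6.64 lead.
Solar lanterns + seed packs + hygiene kits + rice sacks + blanket bundles + tarpaulins uses 444 of the 456 kg and totals 3097.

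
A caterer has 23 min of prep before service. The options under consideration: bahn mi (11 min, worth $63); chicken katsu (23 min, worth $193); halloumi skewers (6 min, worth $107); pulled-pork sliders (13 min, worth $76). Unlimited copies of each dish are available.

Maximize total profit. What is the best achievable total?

The ratio ordering already packs tightly: 3×halloumi skewers, 18 min, 321.
That's the maximum — no swap from here does better than 321.

321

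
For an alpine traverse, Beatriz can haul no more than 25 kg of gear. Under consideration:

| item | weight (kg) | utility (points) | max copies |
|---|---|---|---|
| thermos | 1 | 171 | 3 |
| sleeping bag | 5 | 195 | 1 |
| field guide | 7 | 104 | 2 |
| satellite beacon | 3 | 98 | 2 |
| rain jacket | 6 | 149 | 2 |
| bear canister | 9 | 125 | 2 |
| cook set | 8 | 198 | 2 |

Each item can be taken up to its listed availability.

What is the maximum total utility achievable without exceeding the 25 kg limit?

Ranking by ratio (utility/kg): thermos 171.00, sleeping bag 39.00, satellite beacon 32.67.
The ratio heuristic lands on 3×thermos + sleeping bag + 2×satellite beacon + rain jacket (1053) but leaves 5 kg idle.
The 3 kg tied up in satellite beacon is better spent on cook set — total rises to 1153 (25 kg).
Nothing else within 25 kg beats 1153.

1153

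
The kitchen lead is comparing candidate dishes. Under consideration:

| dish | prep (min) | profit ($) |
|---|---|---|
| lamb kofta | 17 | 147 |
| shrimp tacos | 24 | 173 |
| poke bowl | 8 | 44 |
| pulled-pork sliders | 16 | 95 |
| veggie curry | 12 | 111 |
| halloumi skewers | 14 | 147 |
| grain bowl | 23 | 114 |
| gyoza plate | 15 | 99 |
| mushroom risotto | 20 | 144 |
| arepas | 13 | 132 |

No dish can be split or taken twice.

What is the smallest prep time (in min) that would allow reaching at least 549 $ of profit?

63

Look for the lowest-prep combination reaching 549.
Taking lamb kofta + veggie curry + halloumi skewers + mushroom risotto gives 549 (≥ 549) for 63 min.
No combination under 63 min hits 549.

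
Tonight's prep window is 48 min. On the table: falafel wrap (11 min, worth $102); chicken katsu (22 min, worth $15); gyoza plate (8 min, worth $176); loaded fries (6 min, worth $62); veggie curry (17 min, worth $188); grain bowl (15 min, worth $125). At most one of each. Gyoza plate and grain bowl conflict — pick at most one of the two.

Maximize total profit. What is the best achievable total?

528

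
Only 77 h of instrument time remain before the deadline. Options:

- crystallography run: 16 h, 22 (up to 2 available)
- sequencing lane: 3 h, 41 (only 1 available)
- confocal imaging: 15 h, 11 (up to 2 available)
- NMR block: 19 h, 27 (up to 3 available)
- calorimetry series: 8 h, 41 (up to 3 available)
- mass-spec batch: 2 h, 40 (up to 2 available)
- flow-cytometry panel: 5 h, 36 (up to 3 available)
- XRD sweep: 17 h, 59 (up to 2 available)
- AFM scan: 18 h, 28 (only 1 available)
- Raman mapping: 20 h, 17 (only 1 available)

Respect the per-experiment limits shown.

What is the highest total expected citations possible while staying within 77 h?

Filling by ratio: sequencing lane + 3×calorimetry series + 2×mass-spec batch + 3×flow-cytometry panel + XRD sweep for 411, with 14 h left unused.
The 5 h tied up in flow-cytometry panel is better spent on XRD sweep — total rises to 434 (75 h).

434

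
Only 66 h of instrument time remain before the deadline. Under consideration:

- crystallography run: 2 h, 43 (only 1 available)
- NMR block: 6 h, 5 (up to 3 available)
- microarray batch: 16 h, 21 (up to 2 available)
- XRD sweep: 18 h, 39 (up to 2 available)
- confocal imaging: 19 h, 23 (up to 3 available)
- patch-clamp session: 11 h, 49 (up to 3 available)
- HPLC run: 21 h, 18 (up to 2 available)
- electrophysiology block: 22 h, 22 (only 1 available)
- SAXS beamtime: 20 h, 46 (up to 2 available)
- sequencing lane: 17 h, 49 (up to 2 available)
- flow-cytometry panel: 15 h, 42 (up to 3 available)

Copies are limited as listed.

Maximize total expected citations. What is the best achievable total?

By expected citations per h: crystallography run 21.50, patch-clamp session 4.45, sequencing lane 2.88 lead.
Filling by ratio: crystallography run + 2×NMR block + 3×patch-clamp session + sequencing lane for 249, with 2 h left unused.
Replace 2×NMR block and sequencing lane with 2×flow-cytometry panel: the trade gains 25 net, giving 274 at 65 h.

274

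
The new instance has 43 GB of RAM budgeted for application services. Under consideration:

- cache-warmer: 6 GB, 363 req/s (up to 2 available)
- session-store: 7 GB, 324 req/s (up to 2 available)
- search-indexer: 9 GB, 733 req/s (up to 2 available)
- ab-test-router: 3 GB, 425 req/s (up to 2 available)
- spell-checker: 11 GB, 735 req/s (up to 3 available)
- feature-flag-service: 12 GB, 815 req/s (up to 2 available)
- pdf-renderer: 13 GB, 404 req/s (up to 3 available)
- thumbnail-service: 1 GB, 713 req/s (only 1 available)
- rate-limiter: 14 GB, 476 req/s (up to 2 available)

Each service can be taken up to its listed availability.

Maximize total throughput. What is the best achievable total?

Density check — thumbnail-service 713.00, ab-test-router 141.67, search-indexer 81.44 are the best per GB.
The ratio ordering already packs tightly: cache-warmer + 2×search-indexer + 2×ab-test-router + feature-flag-service + thumbnail-service, 43 GB, 4207.
Nothing else within 43 GB beats 4207.

4207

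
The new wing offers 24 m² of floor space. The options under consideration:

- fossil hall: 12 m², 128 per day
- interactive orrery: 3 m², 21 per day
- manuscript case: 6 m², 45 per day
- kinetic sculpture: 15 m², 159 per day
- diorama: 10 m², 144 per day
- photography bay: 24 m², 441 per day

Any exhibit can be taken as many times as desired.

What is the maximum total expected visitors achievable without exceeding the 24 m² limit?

Taking photography bay: 24 m² used, 441 in expected visitors.
That's the maximum — no swap from here does better than 441.

441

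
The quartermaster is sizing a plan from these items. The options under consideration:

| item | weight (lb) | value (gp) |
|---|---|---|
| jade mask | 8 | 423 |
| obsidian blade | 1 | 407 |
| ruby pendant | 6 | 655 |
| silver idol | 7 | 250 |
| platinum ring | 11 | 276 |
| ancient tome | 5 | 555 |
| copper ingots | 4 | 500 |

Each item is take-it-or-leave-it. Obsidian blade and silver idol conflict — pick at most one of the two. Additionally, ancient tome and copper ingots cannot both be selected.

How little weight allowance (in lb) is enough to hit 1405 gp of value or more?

11

Minimise lb subject to total value ≥ 1405.
obsidian blade + ruby pendant + copper ingots: 1562 value at 11 lb.
Below 11 lb the best achievable stays under 1405.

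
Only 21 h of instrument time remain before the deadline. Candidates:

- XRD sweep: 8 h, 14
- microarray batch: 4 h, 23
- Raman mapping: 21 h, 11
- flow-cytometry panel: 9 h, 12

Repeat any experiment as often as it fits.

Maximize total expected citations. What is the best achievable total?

115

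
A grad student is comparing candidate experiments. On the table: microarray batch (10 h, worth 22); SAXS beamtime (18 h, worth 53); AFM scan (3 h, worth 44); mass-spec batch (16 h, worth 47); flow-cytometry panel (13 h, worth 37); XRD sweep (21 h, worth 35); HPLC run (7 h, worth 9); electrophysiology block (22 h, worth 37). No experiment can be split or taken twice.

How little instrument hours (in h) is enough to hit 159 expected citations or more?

Minimise h subject to total expected citations ≥ 159.
Taking microarray batch + SAXS beamtime + AFM scan + mass-spec batch gives 166 (≥ 159) for 47 h.
No combination under 47 h hits 159.

47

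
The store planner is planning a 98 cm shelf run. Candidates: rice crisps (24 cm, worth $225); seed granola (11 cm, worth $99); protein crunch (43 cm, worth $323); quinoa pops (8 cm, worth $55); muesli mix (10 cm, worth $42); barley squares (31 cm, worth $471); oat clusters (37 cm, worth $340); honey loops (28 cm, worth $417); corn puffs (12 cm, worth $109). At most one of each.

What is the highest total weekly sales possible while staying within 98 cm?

A density-first pass picks rice crisps + barley squares + honey loops + corn puffs — 1222 at 95 cm.
The 36 cm tied up in rice crisps and corn puffs is better spent on oat clusters — total rises to 1228 (96 cm).
An exhaustive check of the 512 subsets confirms 1228.

1228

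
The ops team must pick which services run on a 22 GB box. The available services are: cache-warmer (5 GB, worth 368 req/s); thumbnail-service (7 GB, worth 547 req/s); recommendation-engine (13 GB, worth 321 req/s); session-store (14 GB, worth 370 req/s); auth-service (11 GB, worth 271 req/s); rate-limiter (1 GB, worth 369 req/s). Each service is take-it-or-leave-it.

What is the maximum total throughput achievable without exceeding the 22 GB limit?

1286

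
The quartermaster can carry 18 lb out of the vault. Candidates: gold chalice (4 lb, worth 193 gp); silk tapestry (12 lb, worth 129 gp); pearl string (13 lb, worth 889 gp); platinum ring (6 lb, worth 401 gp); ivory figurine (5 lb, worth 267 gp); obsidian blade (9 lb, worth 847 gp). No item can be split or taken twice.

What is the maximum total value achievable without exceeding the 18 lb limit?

1307

A density-first pass picks platinum ring + obsidian blade — 1248 at 15 lb.
The 6 lb tied up in platinum ring is better spent on gold chalice + ivory figurine — total rises to 1307 (18 lb).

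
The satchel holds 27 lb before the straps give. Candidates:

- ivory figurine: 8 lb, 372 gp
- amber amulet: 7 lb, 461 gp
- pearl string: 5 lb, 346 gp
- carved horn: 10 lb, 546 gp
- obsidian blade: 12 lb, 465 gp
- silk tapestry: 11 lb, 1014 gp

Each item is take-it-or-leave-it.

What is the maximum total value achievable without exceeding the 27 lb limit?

1906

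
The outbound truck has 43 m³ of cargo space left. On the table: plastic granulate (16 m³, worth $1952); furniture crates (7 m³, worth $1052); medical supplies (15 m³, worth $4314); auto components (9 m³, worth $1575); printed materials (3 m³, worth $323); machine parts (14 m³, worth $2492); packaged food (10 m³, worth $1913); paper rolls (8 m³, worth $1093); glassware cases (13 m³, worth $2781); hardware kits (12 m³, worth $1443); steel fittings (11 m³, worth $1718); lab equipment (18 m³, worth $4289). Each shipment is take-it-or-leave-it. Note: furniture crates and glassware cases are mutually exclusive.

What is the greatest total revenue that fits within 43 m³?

Taking medical supplies + packaged food + lab equipment: 43 m³ used, 10516 in revenue.
Runner-up medical supplies + auto components + lab equipment tops out at 10178.

10516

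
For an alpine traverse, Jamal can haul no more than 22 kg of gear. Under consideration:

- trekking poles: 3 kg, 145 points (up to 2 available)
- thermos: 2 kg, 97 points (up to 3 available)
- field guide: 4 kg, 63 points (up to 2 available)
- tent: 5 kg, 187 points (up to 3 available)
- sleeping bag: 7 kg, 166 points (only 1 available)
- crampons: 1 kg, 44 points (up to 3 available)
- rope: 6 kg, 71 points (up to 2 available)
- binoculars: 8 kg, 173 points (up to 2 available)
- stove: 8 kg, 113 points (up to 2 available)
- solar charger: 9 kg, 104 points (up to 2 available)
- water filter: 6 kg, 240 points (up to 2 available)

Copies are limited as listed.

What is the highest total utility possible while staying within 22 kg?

964

The ratio heuristic lands on 2×trekking poles + 3×thermos + 3×crampons + water filter (953) but leaves 1 kg idle.
The 5 kg tied up in thermos and 3×crampons is better spent on water filter — total rises to 964 (22 kg).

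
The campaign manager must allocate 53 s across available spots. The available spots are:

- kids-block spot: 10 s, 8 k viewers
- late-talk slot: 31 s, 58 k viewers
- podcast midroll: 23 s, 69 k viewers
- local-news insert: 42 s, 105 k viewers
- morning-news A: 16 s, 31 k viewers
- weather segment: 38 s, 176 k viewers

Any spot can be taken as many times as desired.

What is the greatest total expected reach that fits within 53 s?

Ranking by ratio (expected reach/s): weather segment 4.63, podcast midroll 3.00, local-news insert 2.50, morning-news A 1.94.
The ratio ordering already packs tightly: kids-block spot + weather segment, 48 s, 184.
That's the maximum — no swap from here does better than 184.

184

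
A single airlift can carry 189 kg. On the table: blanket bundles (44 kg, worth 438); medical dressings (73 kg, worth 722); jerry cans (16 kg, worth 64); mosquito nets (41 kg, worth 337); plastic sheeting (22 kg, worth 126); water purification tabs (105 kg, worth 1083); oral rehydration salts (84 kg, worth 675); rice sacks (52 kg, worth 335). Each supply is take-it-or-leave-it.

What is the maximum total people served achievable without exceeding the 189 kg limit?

1805

Density check — water purification tabs 10.31, blanket bundles 9.95, medical dressings 9.89 are the best per kg.
Filling by ratio: blanket bundles + jerry cans + plastic sheeting + water purification tabs for 1711, with 2 kg left unused.
Replace blanket bundles and jerry cans and plastic sheeting with medical dressings: the trade gains 94 net, giving 1805 at 178 kg.
Next best is water purification tabs + oral rehydration salts at 1758 (189 kg) — short by 47.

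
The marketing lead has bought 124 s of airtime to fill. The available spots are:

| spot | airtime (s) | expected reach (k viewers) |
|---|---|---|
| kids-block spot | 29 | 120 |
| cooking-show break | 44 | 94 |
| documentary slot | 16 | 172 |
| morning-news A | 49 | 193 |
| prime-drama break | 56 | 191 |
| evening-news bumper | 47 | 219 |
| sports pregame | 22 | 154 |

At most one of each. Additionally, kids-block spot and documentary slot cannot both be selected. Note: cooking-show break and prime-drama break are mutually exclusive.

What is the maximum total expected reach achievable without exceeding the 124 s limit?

584

Taking documentary slot + morning-news A + evening-news bumper: 112 s used, 584 in expected reach.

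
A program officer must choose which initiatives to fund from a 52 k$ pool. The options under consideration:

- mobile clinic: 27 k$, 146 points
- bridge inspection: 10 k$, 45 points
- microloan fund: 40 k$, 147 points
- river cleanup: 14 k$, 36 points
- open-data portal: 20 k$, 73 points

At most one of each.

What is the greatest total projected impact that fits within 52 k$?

227

By projected impact per k$: mobile clinic 5.41, bridge inspection 4.50, microloan fund 3.67, open-data portal 3.65 lead.
Taking mobile clinic + bridge inspection + river cleanup: 51 k$ used, 227 in projected impact.
That's the maximum — no swap from here does better than 227.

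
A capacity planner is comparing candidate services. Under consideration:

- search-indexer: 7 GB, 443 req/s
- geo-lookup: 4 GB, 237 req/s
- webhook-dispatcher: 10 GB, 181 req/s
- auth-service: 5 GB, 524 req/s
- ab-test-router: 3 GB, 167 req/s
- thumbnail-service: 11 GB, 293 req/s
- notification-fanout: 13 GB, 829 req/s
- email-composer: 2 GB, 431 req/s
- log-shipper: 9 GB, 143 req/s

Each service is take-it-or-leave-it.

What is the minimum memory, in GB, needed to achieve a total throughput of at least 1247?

14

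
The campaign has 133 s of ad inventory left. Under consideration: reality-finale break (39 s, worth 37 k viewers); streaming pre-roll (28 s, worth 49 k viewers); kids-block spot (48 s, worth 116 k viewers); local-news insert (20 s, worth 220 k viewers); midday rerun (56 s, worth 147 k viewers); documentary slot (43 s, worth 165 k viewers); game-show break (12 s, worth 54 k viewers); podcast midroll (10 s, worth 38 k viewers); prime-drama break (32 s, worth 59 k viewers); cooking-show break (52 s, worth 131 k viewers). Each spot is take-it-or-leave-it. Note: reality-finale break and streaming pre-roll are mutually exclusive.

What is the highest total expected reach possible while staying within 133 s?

593

Taking kids-block spot + local-news insert + documentary slot + game-show break + podcast midroll: 133 s used, 593 in expected reach.
An exhaustive check of the 1024 subsets confirms 593.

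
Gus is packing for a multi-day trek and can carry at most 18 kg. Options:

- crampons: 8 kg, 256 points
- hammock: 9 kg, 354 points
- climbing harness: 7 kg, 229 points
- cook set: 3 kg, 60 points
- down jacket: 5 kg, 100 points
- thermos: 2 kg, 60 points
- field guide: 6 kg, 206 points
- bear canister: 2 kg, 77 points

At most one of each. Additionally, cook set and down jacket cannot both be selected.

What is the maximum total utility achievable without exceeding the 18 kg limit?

660

The ratio heuristic lands on hammock + field guide + bear canister (637) but leaves 1 kg idle.
The 6 kg tied up in field guide is better spent on climbing harness — total rises to 660 (18 kg).
That's the maximum — no feasible swap from here does better than 660.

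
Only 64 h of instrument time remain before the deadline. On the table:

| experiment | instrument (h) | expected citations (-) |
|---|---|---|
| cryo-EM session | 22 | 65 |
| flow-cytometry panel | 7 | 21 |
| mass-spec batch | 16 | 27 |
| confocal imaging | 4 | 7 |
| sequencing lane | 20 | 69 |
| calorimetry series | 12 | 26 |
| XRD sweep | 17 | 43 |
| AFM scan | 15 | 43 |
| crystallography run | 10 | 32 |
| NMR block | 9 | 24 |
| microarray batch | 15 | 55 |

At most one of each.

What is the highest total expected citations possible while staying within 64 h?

Ranking by ratio (expected citations/h): microarray batch 3.67, sequencing lane 3.45, crystallography run 3.20.
A density-first pass picks flow-cytometry panel + sequencing lane + crystallography run + NMR block + microarray batch — 201 at 61 h.
Dropping crystallography run and NMR block frees 19 h; slotting in cryo-EM session (22 h) lifts the total to 210 at 64 h.
That's the maximum — no swap from here does better than 210.

210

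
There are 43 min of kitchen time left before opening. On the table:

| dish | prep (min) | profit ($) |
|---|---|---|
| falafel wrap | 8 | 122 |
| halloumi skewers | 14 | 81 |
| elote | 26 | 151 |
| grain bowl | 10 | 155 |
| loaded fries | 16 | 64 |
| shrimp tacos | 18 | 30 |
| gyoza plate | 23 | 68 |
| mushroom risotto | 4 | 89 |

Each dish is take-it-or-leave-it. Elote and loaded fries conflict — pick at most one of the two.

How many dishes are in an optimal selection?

4

Optimal total is 447.
One optimal bundle: falafel wrap + halloumi skewers + grain bowl + mushroom risotto (36 min).
All optima have 4 dishes.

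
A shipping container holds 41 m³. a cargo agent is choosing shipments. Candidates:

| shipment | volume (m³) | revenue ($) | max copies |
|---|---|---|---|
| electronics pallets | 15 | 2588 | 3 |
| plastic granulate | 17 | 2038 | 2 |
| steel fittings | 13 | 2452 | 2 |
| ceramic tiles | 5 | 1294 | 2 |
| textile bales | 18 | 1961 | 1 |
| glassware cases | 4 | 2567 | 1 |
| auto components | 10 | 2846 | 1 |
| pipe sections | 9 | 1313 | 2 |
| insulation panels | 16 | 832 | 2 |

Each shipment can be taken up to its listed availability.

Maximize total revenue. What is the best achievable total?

10589

Ranking by ratio (revenue/m³): glassware cases 641.75, auto components 284.60, ceramic tiles 258.80, steel fittings 188.62.
Taking the top-ratio shipments first gives steel fittings + 2×ceramic tiles + glassware cases + auto components for 10453 (37 m³).
Replace steel fittings with electronics pallets: the trade gains 136 net, giving 10589 at 39 m³.
No other feasible combination exceeds 10589.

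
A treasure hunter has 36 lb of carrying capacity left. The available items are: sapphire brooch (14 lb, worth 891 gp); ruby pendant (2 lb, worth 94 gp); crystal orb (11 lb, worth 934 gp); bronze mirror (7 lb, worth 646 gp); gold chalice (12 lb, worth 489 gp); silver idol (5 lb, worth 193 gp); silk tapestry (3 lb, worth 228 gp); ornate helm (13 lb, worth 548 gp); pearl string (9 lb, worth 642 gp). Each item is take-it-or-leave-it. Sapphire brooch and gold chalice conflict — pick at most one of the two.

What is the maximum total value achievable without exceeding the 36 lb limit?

A density-first pass picks ruby pendant + crystal orb + bronze mirror + silk tapestry + pearl string — 2544 at 32 lb.
Replace ruby pendant and pearl string with sapphire brooch: the trade gains 155 net, giving 2699 at 35 lb.

2699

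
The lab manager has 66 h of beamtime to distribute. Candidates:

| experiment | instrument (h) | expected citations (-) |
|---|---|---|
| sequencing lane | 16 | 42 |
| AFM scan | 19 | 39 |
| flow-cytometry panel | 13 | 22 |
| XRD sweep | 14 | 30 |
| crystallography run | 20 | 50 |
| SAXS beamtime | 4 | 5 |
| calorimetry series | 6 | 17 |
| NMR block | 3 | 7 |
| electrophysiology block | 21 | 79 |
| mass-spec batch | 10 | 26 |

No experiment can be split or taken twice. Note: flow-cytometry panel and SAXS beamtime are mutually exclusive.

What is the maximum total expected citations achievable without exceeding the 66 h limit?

195

Filling by ratio: sequencing lane + SAXS beamtime + calorimetry series + NMR block + electrophysiology block + mass-spec batch for 176, with 6 h left unused.
The 14 h tied up in SAXS beamtime and mass-spec batch is better spent on crystallography run — total rises to 195 (66 h).
Next best is sequencing lane + crystallography run + calorimetry series + electrophysiology block at 188 (63 h) — short by 7.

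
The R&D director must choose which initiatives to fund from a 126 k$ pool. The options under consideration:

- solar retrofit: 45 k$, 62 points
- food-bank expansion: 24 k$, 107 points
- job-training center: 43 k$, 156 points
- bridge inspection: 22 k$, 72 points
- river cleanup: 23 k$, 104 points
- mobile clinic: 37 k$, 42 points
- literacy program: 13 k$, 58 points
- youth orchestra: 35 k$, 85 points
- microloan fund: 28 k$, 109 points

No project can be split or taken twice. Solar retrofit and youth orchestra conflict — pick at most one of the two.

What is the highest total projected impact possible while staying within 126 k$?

497

Density check — river cleanup 4.52, literacy program 4.46, food-bank expansion 4.46, microloan fund 3.89 are the best per k$.
A density-first pass picks food-bank expansion + bridge inspection + river cleanup + literacy program + microloan fund — 450 at 110 k$.
The 28 k$ tied up in microloan fund is better spent on job-training center — total rises to 497 (125 k$).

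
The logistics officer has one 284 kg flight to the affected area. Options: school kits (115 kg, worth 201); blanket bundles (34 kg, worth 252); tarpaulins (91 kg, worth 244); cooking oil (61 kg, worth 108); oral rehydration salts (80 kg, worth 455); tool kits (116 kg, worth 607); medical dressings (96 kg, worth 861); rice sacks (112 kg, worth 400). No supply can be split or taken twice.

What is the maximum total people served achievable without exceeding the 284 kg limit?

1720

By people served per kg: medical dressings 8.97, blanket bundles 7.41, oral rehydration salts 5.69 lead.
A density-first pass picks blanket bundles + cooking oil + oral rehydration salts + medical dressings — 1676 at 271 kg.
The 141 kg tied up in cooking oil and oral rehydration salts is better spent on tool kits — total rises to 1720 (246 kg).
The closest alternative, blanket bundles + cooking oil + oral rehydration salts + medical dressings, reaches only 1676.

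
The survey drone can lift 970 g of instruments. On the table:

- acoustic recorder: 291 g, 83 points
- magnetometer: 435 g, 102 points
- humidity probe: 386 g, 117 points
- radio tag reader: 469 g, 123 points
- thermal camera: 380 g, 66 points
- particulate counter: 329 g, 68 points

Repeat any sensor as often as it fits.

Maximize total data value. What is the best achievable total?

A density-first pass picks 2×humidity probe — 234 at 772 g.
Dropping humidity probe frees 386 g; slotting in 2×acoustic recorder (582 g) lifts the total to 283 at 968 g.
The spare 2 g is too small for any remaining sensor, and no exchange beats 283.

283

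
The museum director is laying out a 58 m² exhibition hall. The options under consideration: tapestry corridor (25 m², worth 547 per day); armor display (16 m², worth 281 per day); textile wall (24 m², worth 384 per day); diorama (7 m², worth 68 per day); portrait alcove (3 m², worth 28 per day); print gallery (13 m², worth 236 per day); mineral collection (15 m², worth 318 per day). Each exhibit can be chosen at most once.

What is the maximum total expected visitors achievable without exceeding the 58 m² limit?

1146

Density check — tapestry corridor 21.88, mineral collection 21.20, print gallery 18.15 are the best per m².
Taking the top-ratio exhibits first gives tapestry corridor + portrait alcove + print gallery + mineral collection for 1129 (56 m²).
Dropping portrait alcove and print gallery frees 16 m²; slotting in armor display (16 m²) lifts the total to 1146 at 56 m².
Next best is tapestry corridor + portrait alcove + print gallery + mineral collection at 1129 (56 m²) — short by 17.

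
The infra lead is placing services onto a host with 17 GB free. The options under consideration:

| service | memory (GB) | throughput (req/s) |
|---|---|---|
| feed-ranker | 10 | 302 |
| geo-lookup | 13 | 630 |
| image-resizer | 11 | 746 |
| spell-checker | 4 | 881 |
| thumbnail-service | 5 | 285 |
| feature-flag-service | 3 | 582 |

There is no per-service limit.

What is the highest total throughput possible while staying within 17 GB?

3524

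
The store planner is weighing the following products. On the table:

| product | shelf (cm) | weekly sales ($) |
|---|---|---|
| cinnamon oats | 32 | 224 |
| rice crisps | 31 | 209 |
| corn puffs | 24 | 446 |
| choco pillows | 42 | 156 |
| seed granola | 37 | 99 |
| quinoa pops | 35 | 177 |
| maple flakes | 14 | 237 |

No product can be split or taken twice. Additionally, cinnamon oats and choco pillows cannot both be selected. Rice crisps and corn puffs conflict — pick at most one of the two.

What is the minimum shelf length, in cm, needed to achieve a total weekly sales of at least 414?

24

Minimise cm subject to total weekly sales ≥ 414.
Taking corn puffs gives 446 (≥ 414) for 24 cm.
Below 24 cm the best achievable stays under 414.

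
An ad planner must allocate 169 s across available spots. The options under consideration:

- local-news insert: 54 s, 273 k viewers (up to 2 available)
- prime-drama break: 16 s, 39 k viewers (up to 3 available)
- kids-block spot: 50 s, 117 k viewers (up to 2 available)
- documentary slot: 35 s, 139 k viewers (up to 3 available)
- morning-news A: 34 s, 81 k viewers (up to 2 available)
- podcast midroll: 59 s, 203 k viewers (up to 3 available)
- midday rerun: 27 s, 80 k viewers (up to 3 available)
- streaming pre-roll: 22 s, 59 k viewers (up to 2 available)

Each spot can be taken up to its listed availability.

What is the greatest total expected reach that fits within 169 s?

Taking the top-ratio spots first gives 2×local-news insert + documentary slot + streaming pre-roll for 744 (165 s).
Dropping documentary slot and streaming pre-roll frees 57 s; slotting in podcast midroll (59 s) lifts the total to 749 at 167 s.
That's the maximum — no swap from here does better than 749.

749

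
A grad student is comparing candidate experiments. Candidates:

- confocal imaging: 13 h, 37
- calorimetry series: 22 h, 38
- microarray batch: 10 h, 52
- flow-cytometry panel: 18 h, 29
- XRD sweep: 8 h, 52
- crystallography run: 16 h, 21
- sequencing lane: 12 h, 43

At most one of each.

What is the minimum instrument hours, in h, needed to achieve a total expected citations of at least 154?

43

Look for the lowest-instrument combination reaching 154.
Taking confocal imaging + microarray batch + XRD sweep + sequencing lane gives 184 (≥ 154) for 43 h.
Below 43 h the best achievable stays under 154.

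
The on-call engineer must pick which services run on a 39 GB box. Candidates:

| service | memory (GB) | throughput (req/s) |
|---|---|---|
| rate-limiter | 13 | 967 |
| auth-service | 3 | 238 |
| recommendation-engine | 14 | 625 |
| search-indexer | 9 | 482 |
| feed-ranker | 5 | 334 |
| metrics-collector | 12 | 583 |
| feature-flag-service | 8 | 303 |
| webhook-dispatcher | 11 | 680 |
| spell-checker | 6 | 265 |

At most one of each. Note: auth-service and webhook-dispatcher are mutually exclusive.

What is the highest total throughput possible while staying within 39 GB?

2463

Ranking by ratio (throughput/GB): auth-service 79.33, rate-limiter 74.38, feed-ranker 66.80.
Best packing: rate-limiter + search-indexer + feed-ranker + webhook-dispatcher — 38 GB, 2463 total.
That's the maximum — no feasible swap from here does better than 2463.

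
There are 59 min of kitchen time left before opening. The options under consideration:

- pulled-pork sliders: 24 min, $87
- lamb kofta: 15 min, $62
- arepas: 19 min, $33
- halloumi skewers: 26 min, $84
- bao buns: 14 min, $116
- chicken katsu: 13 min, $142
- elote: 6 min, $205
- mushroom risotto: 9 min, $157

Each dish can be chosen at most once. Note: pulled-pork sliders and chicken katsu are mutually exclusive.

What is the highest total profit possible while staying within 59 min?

682

Ranking by ratio (profit/min): elote 34.17, mushroom risotto 17.44, chicken katsu 10.92, bao buns 8.29.
Best packing: lamb kofta + bao buns + chicken katsu + elote + mushroom risotto — 57 min, 682 total.
Next best is bao buns + chicken katsu + elote + mushroom risotto at 620 (42 min) — short by 62.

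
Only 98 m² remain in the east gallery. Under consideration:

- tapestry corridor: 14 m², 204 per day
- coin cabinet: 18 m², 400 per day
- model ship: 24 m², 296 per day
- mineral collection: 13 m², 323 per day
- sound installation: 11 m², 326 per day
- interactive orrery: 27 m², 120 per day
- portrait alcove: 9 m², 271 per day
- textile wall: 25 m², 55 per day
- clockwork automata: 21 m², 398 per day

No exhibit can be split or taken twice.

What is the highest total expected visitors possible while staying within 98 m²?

2014

Filling by ratio: tapestry corridor + coin cabinet + mineral collection + sound installation + portrait alcove + clockwork automata for 1922, with 12 m² left unused.
The 14 m² tied up in tapestry corridor is better spent on model ship — total rises to 2014 (96 m²).
Next best is tapestry corridor + coin cabinet + mineral collection + sound installation + portrait alcove + clockwork automata at 1922 (86 m²) — short by 92.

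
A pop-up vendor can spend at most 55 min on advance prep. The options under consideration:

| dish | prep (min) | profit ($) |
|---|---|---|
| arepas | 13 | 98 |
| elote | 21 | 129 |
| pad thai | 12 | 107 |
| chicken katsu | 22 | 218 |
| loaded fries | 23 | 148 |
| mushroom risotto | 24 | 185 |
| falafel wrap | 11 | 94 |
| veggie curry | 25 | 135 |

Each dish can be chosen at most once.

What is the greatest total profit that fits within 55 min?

The ratio heuristic lands on pad thai + chicken katsu + falafel wrap (419) but leaves 10 min idle.
The 11 min tied up in falafel wrap is better spent on elote — total rises to 454 (55 min).
Every other selection either busts 55 min or fails to beat 454.

454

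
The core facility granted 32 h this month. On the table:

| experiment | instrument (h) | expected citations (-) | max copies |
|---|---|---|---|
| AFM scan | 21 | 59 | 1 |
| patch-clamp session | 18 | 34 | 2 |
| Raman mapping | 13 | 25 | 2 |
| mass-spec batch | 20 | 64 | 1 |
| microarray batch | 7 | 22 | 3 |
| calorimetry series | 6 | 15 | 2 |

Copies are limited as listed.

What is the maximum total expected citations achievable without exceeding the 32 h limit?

Taking the top-ratio experiments first gives mass-spec batch + microarray batch for 86 (27 h).
Dropping microarray batch frees 7 h; slotting in 2×calorimetry series (12 h) lifts the total to 94 at 32 h.
That's the maximum — no swap from here does better than 94.

94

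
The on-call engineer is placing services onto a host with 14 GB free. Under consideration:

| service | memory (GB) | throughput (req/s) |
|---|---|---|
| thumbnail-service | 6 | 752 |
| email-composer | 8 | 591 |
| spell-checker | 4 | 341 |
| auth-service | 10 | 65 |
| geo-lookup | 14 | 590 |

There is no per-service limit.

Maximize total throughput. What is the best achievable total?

1504

The ratio ordering already packs tightly: 2×thumbnail-service, 12 GB, 1504.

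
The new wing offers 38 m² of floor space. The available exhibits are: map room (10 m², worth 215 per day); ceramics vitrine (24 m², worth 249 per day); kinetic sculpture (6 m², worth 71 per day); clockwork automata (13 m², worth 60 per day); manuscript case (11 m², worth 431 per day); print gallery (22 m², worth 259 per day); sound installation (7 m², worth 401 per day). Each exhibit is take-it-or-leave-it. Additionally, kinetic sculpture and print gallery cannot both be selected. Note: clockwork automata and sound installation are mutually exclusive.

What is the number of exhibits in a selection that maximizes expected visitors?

4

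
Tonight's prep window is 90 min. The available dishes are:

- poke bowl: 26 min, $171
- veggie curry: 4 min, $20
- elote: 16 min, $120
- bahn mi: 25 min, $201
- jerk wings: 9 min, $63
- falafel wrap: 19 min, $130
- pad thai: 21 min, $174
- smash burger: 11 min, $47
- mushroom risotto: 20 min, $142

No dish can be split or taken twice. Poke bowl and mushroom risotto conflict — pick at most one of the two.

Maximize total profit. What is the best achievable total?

Ranking by ratio (profit/min): pad thai 8.29, bahn mi 8.04, elote 7.50.
The ratio heuristic lands on veggie curry + elote + bahn mi + pad thai + mushroom risotto (657) but leaves 4 min idle.
Replace veggie curry and mushroom risotto with jerk wings + falafel wrap: the trade gains 31 net, giving 688 at 90 min.
Nothing else feasible within 90 min beats 688.

688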